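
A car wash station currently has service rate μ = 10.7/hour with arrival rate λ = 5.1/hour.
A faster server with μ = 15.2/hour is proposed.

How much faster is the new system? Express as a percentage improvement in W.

System 1: ρ₁ = 5.1/10.7 = 0.4766, W₁ = 1/(10.7-5.1) = 0.17857
System 2: ρ₂ = 5.1/15.2 = 0.3355, W₂ = 1/(15.2-5.1) = 0.099010
Improvement: (W₁-W₂)/W₁ = (0.17857-0.099010)/0.17857 = 44.55%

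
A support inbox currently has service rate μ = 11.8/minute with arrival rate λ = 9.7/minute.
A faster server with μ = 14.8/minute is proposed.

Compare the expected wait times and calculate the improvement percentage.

System 1: ρ₁ = 9.7/11.8 = 0.8220, W₁ = 1/(11.8-9.7) = 0.4762
System 2: ρ₂ = 9.7/14.8 = 0.6554, W₂ = 1/(14.8-9.7) = 0.1961
Improvement: (W₁-W₂)/W₁ = (0.4762-0.1961)/0.4762 = 58.82%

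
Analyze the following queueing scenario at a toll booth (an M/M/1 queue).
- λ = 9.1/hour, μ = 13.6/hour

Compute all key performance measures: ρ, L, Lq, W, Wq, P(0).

Step 1: ρ = λ/μ = 9.1/13.6 = 0.6691
Step 2: L = λ/(μ-λ) = 9.1/4.50 = 2.0222
Step 3: Lq = λ²/(μ(μ-λ)) = 82.81/(13.6×4.50) = 1.3531
Step 4: W = 1/(μ-λ) = 1/4.50 = 0.22222
Step 5: Wq = λ/(μ(μ-λ)) = 9.1/(13.6×4.50) = 0.1487
Step 6: P(0) = 1-ρ = 0.3309
Verify: L = λW = 9.1×0.22222 = 2.0222 ✔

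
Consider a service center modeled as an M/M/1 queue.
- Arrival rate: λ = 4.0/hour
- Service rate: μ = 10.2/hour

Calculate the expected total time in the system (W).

First, compute utilization: ρ = λ/μ = 4.0/10.2 = 0.3922
For M/M/1: W = 1/(μ-λ)
W = 1/(10.2-4.0) = 1/6.20
W = 0.1613 hours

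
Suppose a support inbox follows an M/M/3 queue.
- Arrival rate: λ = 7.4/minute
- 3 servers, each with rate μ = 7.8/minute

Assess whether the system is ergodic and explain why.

Stability requires ρ = λ/(cμ) < 1
ρ = 7.4/(3 × 7.8) = 7.4/23.40 = 0.3162
Since 0.3162 < 1, the system is STABLE.
The servers are busy 31.62% of the time.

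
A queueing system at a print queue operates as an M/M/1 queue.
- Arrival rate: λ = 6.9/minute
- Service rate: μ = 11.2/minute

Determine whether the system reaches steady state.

Stability requires ρ = λ/(cμ) < 1
ρ = 6.9/(1 × 11.2) = 6.9/11.20 = 0.6161
Since 0.6161 < 1, the system is STABLE.
The server is busy 61.61% of the time.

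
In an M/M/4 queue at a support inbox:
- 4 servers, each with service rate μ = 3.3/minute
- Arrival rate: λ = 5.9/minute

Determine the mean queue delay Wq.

Traffic intensity: ρ = λ/(cμ) = 5.9/(4×3.3) = 0.4470
Since ρ = 0.4470 < 1, system is stable.
Offered load a = λ/μ = cρ = 5.9/3.3 = 1.7879
P₀ = [ Σₙ₌₀^3 aⁿ/n! + a^4/(4!(1-ρ)) ]⁻¹
Σ = a^0/0! + a^1/1! + a^2/2! + a^3/3! = 1.00000 + 1.78788 + 1.59826 + 0.952496 = 5.3386
a^4/(4!(1-ρ)) = 10.2177/(24 × 0.55303) = 0.7698
P₀ = 1/(5.3386 + 0.7698) = 0.1637
Lq = P₀·a^4·ρ / (4!(1-ρ)²) = 0.1637 × 10.2177 × 0.4470 / (24 × 0.3058) = 0.1019
Wq = Lq/λ = 0.10186/5.9 = 0.01726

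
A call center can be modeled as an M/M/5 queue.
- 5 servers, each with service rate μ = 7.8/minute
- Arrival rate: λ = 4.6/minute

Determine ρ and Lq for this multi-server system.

Traffic intensity: ρ = λ/(cμ) = 4.6/(5×7.8) = 0.1179
Since ρ = 0.1179 < 1, system is stable.
Offered load a = λ/μ = cρ = 4.6/7.8 = 0.5897
P₀ = [ Σₙ₌₀^4 aⁿ/n! + a^5/(5!(1-ρ)) ]⁻¹
Σ = a^0/0! + a^1/1! + a^2/2! + a^3/3! + a^4/4! = 1.0000 + 0.58974 + 0.17390 + 0.034185 + 0.0050401 = 1.8029
a^5/(5!(1-ρ)) = 0.07134/(120 × 0.8821) = 0.0006740
P₀ = 1/(1.8029 + 0.0006740) = 0.5545
Lq = P₀·a^5·ρ / (5!(1-ρ)²) = 0.55446 × 0.071337 × 0.11795 / (120 × 0.77801) = 0.00004997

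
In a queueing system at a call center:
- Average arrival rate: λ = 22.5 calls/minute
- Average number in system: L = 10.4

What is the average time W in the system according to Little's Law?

Little's Law: L = λW, so W = L/λ
W = 10.4/22.5 = 0.4622 minutes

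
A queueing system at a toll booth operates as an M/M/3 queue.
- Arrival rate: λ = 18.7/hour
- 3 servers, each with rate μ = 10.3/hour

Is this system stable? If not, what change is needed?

Stability requires ρ = λ/(cμ) < 1
ρ = 18.7/(3 × 10.3) = 18.7/30.90 = 0.6052
Since 0.6052 < 1, the system is STABLE.
The servers are busy 60.52% of the time.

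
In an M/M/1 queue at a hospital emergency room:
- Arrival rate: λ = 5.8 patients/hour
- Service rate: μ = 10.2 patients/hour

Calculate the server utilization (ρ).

Server utilization: ρ = λ/μ
ρ = 5.8/10.2 = 0.5686
The server is busy 56.86% of the time.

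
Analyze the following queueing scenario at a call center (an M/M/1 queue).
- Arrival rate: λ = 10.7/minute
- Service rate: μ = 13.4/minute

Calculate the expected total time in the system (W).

First, compute utilization: ρ = λ/μ = 10.7/13.4 = 0.7985
For M/M/1: W = 1/(μ-λ)
W = 1/(13.4-10.7) = 1/2.70
W = 0.3704 minutes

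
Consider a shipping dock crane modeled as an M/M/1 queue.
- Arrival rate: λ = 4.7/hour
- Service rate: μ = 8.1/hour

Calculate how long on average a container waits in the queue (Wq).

First, compute utilization: ρ = λ/μ = 4.7/8.1 = 0.5802
For M/M/1: Wq = λ/(μ(μ-λ))
Wq = 4.7/(8.1 × (8.1-4.7))
Wq = 4.7/(8.1 × 3.40)
Wq = 0.1707 hours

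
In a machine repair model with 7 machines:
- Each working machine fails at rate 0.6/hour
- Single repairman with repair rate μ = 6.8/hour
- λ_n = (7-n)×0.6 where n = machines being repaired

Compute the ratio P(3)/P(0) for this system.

P(3)/P(0) = ∏_{i=0}^{3-1} λ_i/μ_{i+1}
= (7-0)×0.6/6.8 × (7-1)×0.6/6.8 × (7-2)×0.6/6.8
= 0.1443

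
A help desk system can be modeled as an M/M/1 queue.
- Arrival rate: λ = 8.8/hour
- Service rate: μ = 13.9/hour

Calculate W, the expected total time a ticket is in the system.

First, compute utilization: ρ = λ/μ = 8.8/13.9 = 0.6331
For M/M/1: W = 1/(μ-λ)
W = 1/(13.9-8.8) = 1/5.10
W = 0.1961 hours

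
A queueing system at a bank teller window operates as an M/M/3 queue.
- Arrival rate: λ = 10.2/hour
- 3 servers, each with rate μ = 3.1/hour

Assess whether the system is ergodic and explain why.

Stability requires ρ = λ/(cμ) < 1
ρ = 10.2/(3 × 3.1) = 10.2/9.30 = 1.0968
Since 1.0968 ≥ 1, the system is UNSTABLE.
Need c > λ/μ = 10.2/3.1 = 3.29.
Minimum servers needed: c = 4.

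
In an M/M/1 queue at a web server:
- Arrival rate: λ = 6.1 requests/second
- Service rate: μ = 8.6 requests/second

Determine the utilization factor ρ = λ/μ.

Server utilization: ρ = λ/μ
ρ = 6.1/8.6 = 0.7093
The server is busy 70.93% of the time.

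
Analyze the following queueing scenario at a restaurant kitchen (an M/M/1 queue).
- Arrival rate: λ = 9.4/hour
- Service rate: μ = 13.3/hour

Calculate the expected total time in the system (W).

First, compute utilization: ρ = λ/μ = 9.4/13.3 = 0.7068
For M/M/1: W = 1/(μ-λ)
W = 1/(13.3-9.4) = 1/3.90
W = 0.2564 hours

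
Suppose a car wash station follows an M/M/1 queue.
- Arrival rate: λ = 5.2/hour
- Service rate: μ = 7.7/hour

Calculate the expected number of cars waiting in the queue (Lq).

ρ = λ/μ = 5.2/7.7 = 0.6753
For M/M/1: Lq = λ²/(μ(μ-λ))
Lq = 27.04/(7.7 × 2.50)
Lq = 1.4047 cars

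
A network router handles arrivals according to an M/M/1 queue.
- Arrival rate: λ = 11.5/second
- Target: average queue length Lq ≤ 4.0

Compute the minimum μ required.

For M/M/1: Lq = λ²/(μ(μ-λ))
Need Lq ≤ 4.0, i.e. μ(μ-λ) ≥ λ²/4.0
μ² - 11.5μ - 132.25/4.0 ≥ 0  →  μ² - 11.5μ - 33.0625 ≥ 0
Quadratic formula (positive root): μ = [λ + √(λ² + 4×33.0625)]/2
Discriminant: 132.25 + 4×33.0625 = 264.5000, √264.5000 = 16.26346
μ ≥ (11.5 + 16.26346)/2 = 13.8817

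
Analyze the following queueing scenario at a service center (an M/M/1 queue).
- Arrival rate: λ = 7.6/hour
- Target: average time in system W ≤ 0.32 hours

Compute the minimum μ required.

For M/M/1: W = 1/(μ-λ)
Need W ≤ 0.32, so 1/(μ-λ) ≤ 0.32
μ - λ ≥ 1/0.32 = 3.1250
μ ≥ 7.6 + 3.1250 = 10.7250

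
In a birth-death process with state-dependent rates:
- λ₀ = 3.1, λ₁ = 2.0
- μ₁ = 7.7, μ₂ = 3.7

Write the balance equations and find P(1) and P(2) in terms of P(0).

Balance equations:
State 0: λ₀P₀ = μ₁P₁ → P₁ = (λ₀/μ₁)P₀ = (3.1/7.7)P₀ = 0.4026P₀
State 1: P₂ = (λ₀λ₁)/(μ₁μ₂)P₀ = (3.1×2.0)/(7.7×3.7)P₀ = 0.2176P₀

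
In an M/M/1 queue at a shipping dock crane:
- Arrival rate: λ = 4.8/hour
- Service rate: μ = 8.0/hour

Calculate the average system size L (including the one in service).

ρ = λ/μ = 4.8/8.0 = 0.6000
For M/M/1: L = λ/(μ-λ)
L = 4.8/(8.0-4.8) = 4.8/3.20
L = 1.5000 containers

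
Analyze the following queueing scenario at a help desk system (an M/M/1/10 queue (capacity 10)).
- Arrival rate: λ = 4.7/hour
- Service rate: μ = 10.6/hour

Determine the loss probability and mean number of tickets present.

ρ = λ/μ = 4.7/10.6 = 0.4434
P₀ = (1-ρ)/(1-ρ^(K+1)) = (1-0.4434)/(1-0.4434^11) = 0.5566/0.9999 = 0.5567
P_K = P₀×ρ^K = 0.5567 × 0.4434^10 = 0.5567 × 0.0002937 = 0.0001635
Blocking probability P_10 = 0.0001635 (0.01635%)
L = ρ[1 - (K+1)ρ^K + Kρ^(K+1)] / [(1-ρ)(1-ρ^(K+1))]
L = 0.4434 × (1 - 11×0.0002937 + 10×0.0001302) / ((1 - 0.4434) × (1 - 0.0001302)) = 0.7952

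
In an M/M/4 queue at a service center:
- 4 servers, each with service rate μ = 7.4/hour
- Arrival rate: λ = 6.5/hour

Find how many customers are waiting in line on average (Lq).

Traffic intensity: ρ = λ/(cμ) = 6.5/(4×7.4) = 0.2196
Since ρ = 0.2196 < 1, system is stable.
Offered load a = λ/μ = cρ = 6.5/7.4 = 0.8784
P₀ = [ Σₙ₌₀^3 aⁿ/n! + a^4/(4!(1-ρ)) ]⁻¹
Σ = a^0/0! + a^1/1! + a^2/2! + a^3/3! = 1.0000 + 0.87838 + 0.38577 + 0.11295 = 2.3771
a^4/(4!(1-ρ)) = 0.5953/(24 × 0.7804) = 0.03178
P₀ = 1/(2.3771 + 0.03178) = 0.4151
Lq = P₀·a^4·ρ / (4!(1-ρ)²) = 0.4151 × 0.5953 × 0.2196 / (24 × 0.6090) = 0.003713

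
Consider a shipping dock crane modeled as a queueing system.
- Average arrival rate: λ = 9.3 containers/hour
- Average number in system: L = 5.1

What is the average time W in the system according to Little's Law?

Little's Law: L = λW, so W = L/λ
W = 5.1/9.3 = 0.5484 hours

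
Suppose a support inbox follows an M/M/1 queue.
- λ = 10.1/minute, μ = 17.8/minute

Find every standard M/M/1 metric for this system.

Step 1: ρ = λ/μ = 10.1/17.8 = 0.5674
Step 2: L = λ/(μ-λ) = 10.1/7.70 = 1.3117
Step 3: Lq = λ²/(μ(μ-λ)) = 102.01/(17.8×7.70) = 0.7443
Step 4: W = 1/(μ-λ) = 1/7.70 = 0.12987
Step 5: Wq = λ/(μ(μ-λ)) = 10.1/(17.8×7.70) = 0.07369
Step 6: P(0) = 1-ρ = 0.4326
Verify: L = λW = 10.1×0.12987 = 1.3117 ✔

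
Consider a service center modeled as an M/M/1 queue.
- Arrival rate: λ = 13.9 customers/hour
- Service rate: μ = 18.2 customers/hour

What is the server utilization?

Server utilization: ρ = λ/μ
ρ = 13.9/18.2 = 0.7637
The server is busy 76.37% of the time.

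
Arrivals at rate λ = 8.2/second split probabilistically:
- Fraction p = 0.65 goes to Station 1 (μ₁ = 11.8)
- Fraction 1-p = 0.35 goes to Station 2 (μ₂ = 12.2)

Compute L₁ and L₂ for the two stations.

Effective rates: λ₁ = 8.2×0.65 = 5.33, λ₂ = 8.2×0.35 = 2.87
Station 1: ρ₁ = 5.33/11.8 = 0.4517, L₁ = ρ₁/(1-ρ₁) = 0.4517/(1-0.4517) = 0.8238
Station 2: ρ₂ = 2.87/12.2 = 0.23525, L₂ = ρ₂/(1-ρ₂) = 0.23525/(1-0.23525) = 0.3076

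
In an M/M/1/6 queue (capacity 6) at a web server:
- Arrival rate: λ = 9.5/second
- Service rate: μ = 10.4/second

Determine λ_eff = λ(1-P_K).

ρ = λ/μ = 9.5/10.4 = 0.91346
P₀ = (1-ρ)/(1-ρ^(K+1)) = (1-0.91346)/(1-0.91346^7) = 0.08654/0.4693 = 0.1844
P_K = P₀×ρ^K = 0.1844 × 0.91346^6 = 0.1844 × 0.5809 = 0.1071
λ_eff = λ(1-P_K) = 9.5 × (1 - 0.107123) = 9.5 × 0.892877 = 8.4823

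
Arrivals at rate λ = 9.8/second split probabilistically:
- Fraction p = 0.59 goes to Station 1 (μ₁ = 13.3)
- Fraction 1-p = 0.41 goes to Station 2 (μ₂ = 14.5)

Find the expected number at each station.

Effective rates: λ₁ = 9.8×0.59 = 5.782, λ₂ = 9.8×0.41 = 4.018
Station 1: ρ₁ = 5.782/13.3 = 0.43474, L₁ = ρ₁/(1-ρ₁) = 0.43474/(1-0.43474) = 0.7691
Station 2: ρ₂ = 4.018/14.5 = 0.2771, L₂ = ρ₂/(1-ρ₂) = 0.2771/(1-0.2771) = 0.3833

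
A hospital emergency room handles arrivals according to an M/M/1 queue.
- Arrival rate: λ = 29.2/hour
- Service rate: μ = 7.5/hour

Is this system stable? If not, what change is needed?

Stability requires ρ = λ/(cμ) < 1
ρ = 29.2/(1 × 7.5) = 29.2/7.50 = 3.8933
Since 3.8933 ≥ 1, the system is UNSTABLE.
Queue grows without bound. Need μ > λ = 29.2.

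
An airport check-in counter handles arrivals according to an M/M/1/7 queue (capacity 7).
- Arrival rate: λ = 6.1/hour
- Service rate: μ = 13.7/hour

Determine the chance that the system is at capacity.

ρ = λ/μ = 6.1/13.7 = 0.44526
P₀ = (1-ρ)/(1-ρ^(K+1)) = (1-0.44526)/(1-0.44526^8) = 0.55474/0.99846 = 0.5556
P_K = P₀×ρ^K = 0.5556 × 0.44526^7 = 0.5556 × 0.003470 = 0.001928
Blocking probability = 0.19%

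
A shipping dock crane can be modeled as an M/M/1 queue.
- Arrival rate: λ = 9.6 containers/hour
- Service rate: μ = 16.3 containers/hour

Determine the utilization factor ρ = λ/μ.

Server utilization: ρ = λ/μ
ρ = 9.6/16.3 = 0.5890
The server is busy 58.90% of the time.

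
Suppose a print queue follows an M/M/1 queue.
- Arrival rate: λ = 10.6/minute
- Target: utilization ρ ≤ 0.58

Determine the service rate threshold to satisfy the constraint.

ρ = λ/μ, so μ = λ/ρ
μ ≥ 10.6/0.58 = 18.2759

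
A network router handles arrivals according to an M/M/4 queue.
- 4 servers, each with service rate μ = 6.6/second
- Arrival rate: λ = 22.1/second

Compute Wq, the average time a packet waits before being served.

Traffic intensity: ρ = λ/(cμ) = 22.1/(4×6.6) = 0.8371
Since ρ = 0.8371 < 1, system is stable.
Offered load a = λ/μ = cρ = 22.1/6.6 = 3.3485
P₀ = [ Σₙ₌₀^3 aⁿ/n! + a^4/(4!(1-ρ)) ]⁻¹
Σ = a^0/0! + a^1/1! + a^2/2! + a^3/3! = 1.0000 + 3.3485 + 5.6062 + 6.2574 = 16.2121
a^4/(4!(1-ρ)) = 125.7168/(24 × 0.162879) = 32.1601
P₀ = 1/(16.2121 + 32.1601) = 0.02067
Lq = P₀·a^4·ρ / (4!(1-ρ)²) = 0.0206730 × 125.7168 × 0.837121 / (24 × 0.0265295) = 3.4170
Wq = Lq/λ = 3.4170/22.1 = 0.1546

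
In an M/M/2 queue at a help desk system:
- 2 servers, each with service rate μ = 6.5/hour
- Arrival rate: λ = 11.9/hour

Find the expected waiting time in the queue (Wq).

Traffic intensity: ρ = λ/(cμ) = 11.9/(2×6.5) = 0.9154
Since ρ = 0.9154 < 1, system is stable.
Offered load a = λ/μ = cρ = 11.9/6.5 = 1.8308
P₀ = [ Σₙ₌₀^1 aⁿ/n! + a^2/(2!(1-ρ)) ]⁻¹
Σ = a^0/0! + a^1/1! = 1.0000 + 1.8308 = 2.8308
a^2/(2!(1-ρ)) = 3.3517/(2 × 0.084615) = 19.8056
P₀ = 1/(2.8308 + 19.8056) = 0.04418
Lq = P₀·a^2·ρ / (2!(1-ρ)²) = 0.0441767 × 3.35172 × 0.915385 / (2 × 0.00715976) = 9.4653
Wq = Lq/λ = 9.4653/11.9 = 0.7954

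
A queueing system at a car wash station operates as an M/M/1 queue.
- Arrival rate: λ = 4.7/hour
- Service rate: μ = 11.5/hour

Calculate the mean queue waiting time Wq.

First, compute utilization: ρ = λ/μ = 4.7/11.5 = 0.4087
For M/M/1: Wq = λ/(μ(μ-λ))
Wq = 4.7/(11.5 × (11.5-4.7))
Wq = 4.7/(11.5 × 6.80)
Wq = 0.06010 hours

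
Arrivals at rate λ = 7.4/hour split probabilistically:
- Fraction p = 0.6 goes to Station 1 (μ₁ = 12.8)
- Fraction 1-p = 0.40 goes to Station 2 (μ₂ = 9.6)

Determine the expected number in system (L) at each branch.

Effective rates: λ₁ = 7.4×0.6 = 4.44, λ₂ = 7.4×0.40 = 2.96
Station 1: ρ₁ = 4.44/12.8 = 0.34687, L₁ = ρ₁/(1-ρ₁) = 0.34687/(1-0.34687) = 0.5311
Station 2: ρ₂ = 2.96/9.6 = 0.30833, L₂ = ρ₂/(1-ρ₂) = 0.30833/(1-0.30833) = 0.4458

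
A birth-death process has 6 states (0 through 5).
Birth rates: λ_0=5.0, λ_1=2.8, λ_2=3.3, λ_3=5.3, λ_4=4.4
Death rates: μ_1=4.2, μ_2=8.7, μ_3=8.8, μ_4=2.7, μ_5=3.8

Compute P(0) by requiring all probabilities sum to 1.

Ratios P(n)/P(0) = (λ₀···λₙ₋₁)/(μ₁···μₙ):
P(1)/P(0) = (5.0)/(4.2) = 1.1905
P(2)/P(0) = (5.0×2.8)/(4.2×8.7) = 0.3831
P(3)/P(0) = (5.0×2.8×3.3)/(4.2×8.7×8.8) = 0.1437
P(4)/P(0) = (5.0×2.8×3.3×5.3)/(4.2×8.7×8.8×2.7) = 0.2820
P(5)/P(0) = (5.0×2.8×3.3×5.3×4.4)/(4.2×8.7×8.8×2.7×3.8) = 0.3266

Normalization: ∑ P(n) = 1
P(0) × (1.0000 + 1.1905 + 0.3831 + 0.1437 + 0.2820 + 0.3266) = 1
P(0) × 3.3259 = 1
P(0) = 1/3.3259 = 0.3007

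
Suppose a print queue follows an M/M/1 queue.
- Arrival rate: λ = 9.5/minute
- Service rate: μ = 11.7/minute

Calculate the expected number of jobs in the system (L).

ρ = λ/μ = 9.5/11.7 = 0.8120
For M/M/1: L = λ/(μ-λ)
L = 9.5/(11.7-9.5) = 9.5/2.20
L = 4.3182 jobs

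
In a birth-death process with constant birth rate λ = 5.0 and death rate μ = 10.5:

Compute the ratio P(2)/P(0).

For constant rates: P(n)/P(0) = (λ/μ)^n
P(2)/P(0) = (5.0/10.5)^2 = 0.4762^2 = 0.2268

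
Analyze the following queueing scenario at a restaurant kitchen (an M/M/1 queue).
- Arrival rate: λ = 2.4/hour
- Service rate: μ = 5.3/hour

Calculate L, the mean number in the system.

ρ = λ/μ = 2.4/5.3 = 0.4528
For M/M/1: L = λ/(μ-λ)
L = 2.4/(5.3-2.4) = 2.4/2.90
L = 0.8276 orders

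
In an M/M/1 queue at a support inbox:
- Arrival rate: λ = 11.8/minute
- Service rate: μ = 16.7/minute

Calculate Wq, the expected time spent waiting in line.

First, compute utilization: ρ = λ/μ = 11.8/16.7 = 0.7066
For M/M/1: Wq = λ/(μ(μ-λ))
Wq = 11.8/(16.7 × (16.7-11.8))
Wq = 11.8/(16.7 × 4.90)
Wq = 0.1442 minutes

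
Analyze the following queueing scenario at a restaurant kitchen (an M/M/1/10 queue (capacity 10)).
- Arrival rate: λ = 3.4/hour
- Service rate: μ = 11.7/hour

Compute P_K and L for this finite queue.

ρ = λ/μ = 3.4/11.7 = 0.2906
P₀ = (1-ρ)/(1-ρ^(K+1)) = (1-0.2906)/(1-0.2906^11) = 0.7094/1.0000 = 0.7094
P_K = P₀×ρ^K = 0.7094 × 0.2906^10 = 0.7094 × 0.000004295 = 0.000003047
Blocking probability P_10 = 0.000003047 (0.0003047%)
L = ρ[1 - (K+1)ρ^K + Kρ^(K+1)] / [(1-ρ)(1-ρ^(K+1))]
L = 0.2906 × (1 - 11×0.000004295 + 10×0.000001248) / ((1 - 0.2906) × (1 - 0.000001248)) = 0.4096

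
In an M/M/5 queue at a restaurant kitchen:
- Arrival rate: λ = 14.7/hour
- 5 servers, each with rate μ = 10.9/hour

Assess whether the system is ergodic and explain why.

Stability requires ρ = λ/(cμ) < 1
ρ = 14.7/(5 × 10.9) = 14.7/54.50 = 0.2697
Since 0.2697 < 1, the system is STABLE.
The servers are busy 26.97% of the time.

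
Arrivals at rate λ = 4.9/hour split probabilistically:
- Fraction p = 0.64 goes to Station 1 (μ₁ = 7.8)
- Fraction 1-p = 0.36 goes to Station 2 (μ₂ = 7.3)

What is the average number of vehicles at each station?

Effective rates: λ₁ = 4.9×0.64 = 3.136, λ₂ = 4.9×0.36 = 1.764
Station 1: ρ₁ = 3.136/7.8 = 0.40205, L₁ = ρ₁/(1-ρ₁) = 0.40205/(1-0.40205) = 0.6724
Station 2: ρ₂ = 1.764/7.3 = 0.2416, L₂ = ρ₂/(1-ρ₂) = 0.2416/(1-0.2416) = 0.3186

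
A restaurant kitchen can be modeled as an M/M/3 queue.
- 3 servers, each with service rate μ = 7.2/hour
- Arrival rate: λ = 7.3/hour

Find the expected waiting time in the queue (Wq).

Traffic intensity: ρ = λ/(cμ) = 7.3/(3×7.2) = 0.3380
Since ρ = 0.3380 < 1, system is stable.
Offered load a = λ/μ = cρ = 7.3/7.2 = 1.0139
P₀ = [ Σₙ₌₀^2 aⁿ/n! + a^3/(3!(1-ρ)) ]⁻¹
Σ = a^0/0! + a^1/1! + a^2/2! = 1.0000 + 1.0139 + 0.5140 = 2.5279
a^3/(3!(1-ρ)) = 1.0422/(6 × 0.6620) = 0.2624
P₀ = 1/(2.5279 + 0.2624) = 0.3584
Lq = P₀·a^3·ρ / (3!(1-ρ)²) = 0.35839 × 1.0422 × 0.33796 / (6 × 0.43829) = 0.04800
Wq = Lq/λ = 0.048004/7.3 = 0.006576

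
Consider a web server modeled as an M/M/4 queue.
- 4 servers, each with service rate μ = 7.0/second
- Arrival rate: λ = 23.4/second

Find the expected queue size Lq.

Traffic intensity: ρ = λ/(cμ) = 23.4/(4×7.0) = 0.8357
Since ρ = 0.8357 < 1, system is stable.
Offered load a = λ/μ = cρ = 23.4/7.0 = 3.3429
P₀ = [ Σₙ₌₀^3 aⁿ/n! + a^4/(4!(1-ρ)) ]⁻¹
Σ = a^0/0! + a^1/1! + a^2/2! + a^3/3! = 1.0000 + 3.3429 + 5.5873 + 6.2259 = 16.1561
a^4/(4!(1-ρ)) = 124.8738/(24 × 0.1642857) = 31.6709
P₀ = 1/(16.1561 + 31.6709) = 0.02091
Lq = P₀·a^4·ρ / (4!(1-ρ)²) = 0.020909 × 124.8738 × 0.83571 / (24 × 0.026990) = 3.3686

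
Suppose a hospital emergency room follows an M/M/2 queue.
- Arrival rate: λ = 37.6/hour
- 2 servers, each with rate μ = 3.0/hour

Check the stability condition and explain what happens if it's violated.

Stability requires ρ = λ/(cμ) < 1
ρ = 37.6/(2 × 3.0) = 37.6/6.00 = 6.2667
Since 6.2667 ≥ 1, the system is UNSTABLE.
Need c > λ/μ = 37.6/3.0 = 12.53.
Minimum servers needed: c = 13.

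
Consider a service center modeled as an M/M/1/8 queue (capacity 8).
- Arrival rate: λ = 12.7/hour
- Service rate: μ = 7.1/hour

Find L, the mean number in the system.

ρ = λ/μ = 12.7/7.1 = 1.78873
P₀ = (1-ρ)/(1-ρ^(K+1)) = (1-1.78873)/(1-1.78873^9) = -0.7887/-186.4576 = 0.004230
P_K = P₀×ρ^K = 0.004230 × 1.78873^8 = 0.004230 × 104.7993 = 0.4433
L = ρ[1 - (K+1)ρ^K + Kρ^(K+1)] / [(1-ρ)(1-ρ^(K+1))]
L = 1.78873 × (1 - 9×104.7993 + 8×187.4576) / ((1 - 1.78873) × (1 - 187.4576)) = 6.7804 customers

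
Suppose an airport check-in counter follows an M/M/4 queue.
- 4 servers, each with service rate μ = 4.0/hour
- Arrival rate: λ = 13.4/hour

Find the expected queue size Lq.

Traffic intensity: ρ = λ/(cμ) = 13.4/(4×4.0) = 0.8375
Since ρ = 0.8375 < 1, system is stable.
Offered load a = λ/μ = cρ = 13.4/4.0 = 3.3500
P₀ = [ Σₙ₌₀^3 aⁿ/n! + a^4/(4!(1-ρ)) ]⁻¹
Σ = a^0/0! + a^1/1! + a^2/2! + a^3/3! = 1.000000 + 3.350000 + 5.611250 + 6.265896 = 16.2271
a^4/(4!(1-ρ)) = 125.9445/(24 × 0.1625) = 32.2935
P₀ = 1/(16.2271 + 32.2935) = 0.02061
Lq = P₀·a^4·ρ / (4!(1-ρ)²) = 0.0206098 × 125.9445 × 0.837500 / (24 × 0.0264062) = 3.4302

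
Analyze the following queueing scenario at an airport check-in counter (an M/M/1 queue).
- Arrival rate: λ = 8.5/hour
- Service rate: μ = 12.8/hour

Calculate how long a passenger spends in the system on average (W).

First, compute utilization: ρ = λ/μ = 8.5/12.8 = 0.6641
For M/M/1: W = 1/(μ-λ)
W = 1/(12.8-8.5) = 1/4.30
W = 0.2326 hours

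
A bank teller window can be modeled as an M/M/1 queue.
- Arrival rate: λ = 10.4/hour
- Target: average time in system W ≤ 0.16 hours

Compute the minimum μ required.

For M/M/1: W = 1/(μ-λ)
Need W ≤ 0.16, so 1/(μ-λ) ≤ 0.16
μ - λ ≥ 1/0.16 = 6.2500
μ ≥ 10.4 + 6.2500 = 16.6500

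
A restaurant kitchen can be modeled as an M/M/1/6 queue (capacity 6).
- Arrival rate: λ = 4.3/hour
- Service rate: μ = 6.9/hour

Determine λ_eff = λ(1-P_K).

ρ = λ/μ = 4.3/6.9 = 0.62319
P₀ = (1-ρ)/(1-ρ^(K+1)) = (1-0.62319)/(1-0.62319^7) = 0.3768/0.9635 = 0.3911
P_K = P₀×ρ^K = 0.3911 × 0.62319^6 = 0.3911 × 0.05858 = 0.02291
λ_eff = λ(1-P_K) = 4.3 × (1 - 0.02291) = 4.3 × 0.9771 = 4.2015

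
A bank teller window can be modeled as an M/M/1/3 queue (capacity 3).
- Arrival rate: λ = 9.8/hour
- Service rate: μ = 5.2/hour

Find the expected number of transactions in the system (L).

ρ = λ/μ = 9.8/5.2 = 1.8846
P₀ = (1-ρ)/(1-ρ^(K+1)) = (1-1.8846)/(1-1.8846^4) = -0.8846/-11.6147 = 0.07616
P_K = P₀×ρ^K = 0.07616 × 1.8846^3 = 0.07616 × 6.6936 = 0.5098
L = ρ[1 - (K+1)ρ^K + Kρ^(K+1)] / [(1-ρ)(1-ρ^(K+1))]
L = 1.8846 × (1 - 4×6.6936 + 3×12.6147) / ((1 - 1.8846) × (1 - 12.6147)) = 2.2139 transactions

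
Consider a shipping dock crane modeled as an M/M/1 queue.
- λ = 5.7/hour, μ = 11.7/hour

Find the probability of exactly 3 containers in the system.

ρ = λ/μ = 5.7/11.7 = 0.4872
P(n) = (1-ρ)ρⁿ
P(3) = (1-0.4872) × 0.4872^3
P(3) = 0.51280 × 0.11564
P(3) = 0.05930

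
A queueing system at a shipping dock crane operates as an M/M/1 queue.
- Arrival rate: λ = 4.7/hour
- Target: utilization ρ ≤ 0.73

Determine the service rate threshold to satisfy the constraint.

ρ = λ/μ, so μ = λ/ρ
μ ≥ 4.7/0.73 = 6.4384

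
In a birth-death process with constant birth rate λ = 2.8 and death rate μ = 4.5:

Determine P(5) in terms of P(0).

For constant rates: P(n)/P(0) = (λ/μ)^n
P(5)/P(0) = (2.8/4.5)^5 = 0.62222^5 = 0.09327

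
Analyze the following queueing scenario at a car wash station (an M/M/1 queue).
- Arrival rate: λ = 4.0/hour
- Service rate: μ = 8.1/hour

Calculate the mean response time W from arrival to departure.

First, compute utilization: ρ = λ/μ = 4.0/8.1 = 0.4938
For M/M/1: W = 1/(μ-λ)
W = 1/(8.1-4.0) = 1/4.10
W = 0.2439 hours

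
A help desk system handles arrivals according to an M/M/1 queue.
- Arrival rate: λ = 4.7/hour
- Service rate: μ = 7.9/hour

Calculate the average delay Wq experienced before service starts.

First, compute utilization: ρ = λ/μ = 4.7/7.9 = 0.5949
For M/M/1: Wq = λ/(μ(μ-λ))
Wq = 4.7/(7.9 × (7.9-4.7))
Wq = 4.7/(7.9 × 3.20)
Wq = 0.1859 hours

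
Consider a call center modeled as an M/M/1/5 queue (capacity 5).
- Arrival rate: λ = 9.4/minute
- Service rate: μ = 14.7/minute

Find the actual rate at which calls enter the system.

ρ = λ/μ = 9.4/14.7 = 0.63946
P₀ = (1-ρ)/(1-ρ^(K+1)) = (1-0.63946)/(1-0.63946^6) = 0.3605/0.9316 = 0.3870
P_K = P₀×ρ^K = 0.38700 × 0.63946^5 = 0.38700 × 0.10692 = 0.04138
λ_eff = λ(1-P_K) = 9.4 × (1 - 0.04138) = 9.4 × 0.95862 = 9.0110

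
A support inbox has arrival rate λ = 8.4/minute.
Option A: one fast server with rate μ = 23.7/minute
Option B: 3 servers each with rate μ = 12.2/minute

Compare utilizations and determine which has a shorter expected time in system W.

Option A: single server μ = 23.7 (M/M/1)
  ρ_A = 8.4/23.7 = 0.3544
  W_A = 1/(μ-λ) = 1/(23.7-8.4) = 1/15.30 = 0.06536

Option B: 3 servers μ = 12.2 (M/M/3)
  ρ_B = λ/(cμ) = 8.4/(3×12.2) = 0.2295
  Offered load a = λ/μ = cρ = 8.4/12.2 = 0.6885
  P₀ = [ Σₙ₌₀^2 aⁿ/n! + a^3/(3!(1-ρ)) ]⁻¹
  Σ = a^0/0! + a^1/1! + a^2/2! = 1.0000 + 0.68852 + 0.23703 = 1.9256
  a^3/(3!(1-ρ)) = 0.32641/(6 × 0.77049) = 0.07061
  P₀ = 1/(1.9256 + 0.070606) = 0.5010
  Lq = P₀·a^3·ρ / (3!(1-ρ)²) = 0.5010 × 0.3264 × 0.2295 / (6 × 0.5937) = 0.01054
  Wq_B = Lq/λ = 0.010536/8.4 = 0.001254
  W_B = Wq_B + 1/μ = 0.001254 + 0.08197 = 0.08322

Since W_A = 0.06536 < W_B = 0.08322, Option A (single fast server) has the shorter time in system.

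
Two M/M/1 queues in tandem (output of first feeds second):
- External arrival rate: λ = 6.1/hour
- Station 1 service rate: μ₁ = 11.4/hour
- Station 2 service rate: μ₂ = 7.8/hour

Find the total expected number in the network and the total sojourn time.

By Jackson's theorem, each station behaves as independent M/M/1.
Station 1: ρ₁ = 6.1/11.4 = 0.5351, L₁ = ρ₁/(1-ρ₁) = λ/(μ₁-λ) = 6.1/5.30 = 1.15094
Station 2: ρ₂ = 6.1/7.8 = 0.7821, L₂ = ρ₂/(1-ρ₂) = λ/(μ₂-λ) = 6.1/1.70 = 3.58824
Total: L = L₁ + L₂ = 1.15094 + 3.58824 = 4.7392
W = L/λ = 4.7392/6.1 = 0.7769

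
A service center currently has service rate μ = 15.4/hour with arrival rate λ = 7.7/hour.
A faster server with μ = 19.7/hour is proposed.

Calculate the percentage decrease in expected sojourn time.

System 1: ρ₁ = 7.7/15.4 = 0.5000, W₁ = 1/(15.4-7.7) = 0.12987
System 2: ρ₂ = 7.7/19.7 = 0.3909, W₂ = 1/(19.7-7.7) = 0.083333
Improvement: (W₁-W₂)/W₁ = (0.12987-0.083333)/0.12987 = 35.83%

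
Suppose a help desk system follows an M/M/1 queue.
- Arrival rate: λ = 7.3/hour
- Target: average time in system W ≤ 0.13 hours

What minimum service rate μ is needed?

For M/M/1: W = 1/(μ-λ)
Need W ≤ 0.13, so 1/(μ-λ) ≤ 0.13
μ - λ ≥ 1/0.13 = 7.6923
μ ≥ 7.3 + 7.6923 = 14.9923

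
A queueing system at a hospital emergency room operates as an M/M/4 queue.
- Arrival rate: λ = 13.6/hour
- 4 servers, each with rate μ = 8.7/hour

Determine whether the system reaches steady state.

Stability requires ρ = λ/(cμ) < 1
ρ = 13.6/(4 × 8.7) = 13.6/34.80 = 0.3908
Since 0.3908 < 1, the system is STABLE.
The servers are busy 39.08% of the time.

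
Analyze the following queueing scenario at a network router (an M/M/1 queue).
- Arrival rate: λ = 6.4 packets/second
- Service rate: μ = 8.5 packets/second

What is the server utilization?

Server utilization: ρ = λ/μ
ρ = 6.4/8.5 = 0.7529
The server is busy 75.29% of the time.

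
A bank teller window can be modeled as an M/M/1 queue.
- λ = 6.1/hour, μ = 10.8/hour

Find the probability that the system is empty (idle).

ρ = λ/μ = 6.1/10.8 = 0.5648
P(0) = 1 - ρ = 1 - 0.5648 = 0.4352
The server is idle 43.52% of the time.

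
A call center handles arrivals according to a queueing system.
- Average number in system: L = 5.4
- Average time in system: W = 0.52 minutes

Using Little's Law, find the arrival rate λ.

Little's Law: L = λW, so λ = L/W
λ = 5.4/0.52 = 10.3846 calls/minute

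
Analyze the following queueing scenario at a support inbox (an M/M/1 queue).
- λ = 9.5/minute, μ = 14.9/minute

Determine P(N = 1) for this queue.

ρ = λ/μ = 9.5/14.9 = 0.6376
P(n) = (1-ρ)ρⁿ
P(1) = (1-0.6376) × 0.6376^1
P(1) = 0.3624 × 0.6376
P(1) = 0.2311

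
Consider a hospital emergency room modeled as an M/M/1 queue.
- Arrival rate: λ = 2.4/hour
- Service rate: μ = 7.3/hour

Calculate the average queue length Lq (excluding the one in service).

ρ = λ/μ = 2.4/7.3 = 0.3288
For M/M/1: Lq = λ²/(μ(μ-λ))
Lq = 5.76/(7.3 × 4.90)
Lq = 0.1610 patients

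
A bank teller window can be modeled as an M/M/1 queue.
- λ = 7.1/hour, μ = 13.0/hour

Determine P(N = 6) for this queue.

ρ = λ/μ = 7.1/13.0 = 0.54615
P(n) = (1-ρ)ρⁿ
P(6) = (1-0.54615) × 0.54615^6
P(6) = 0.4538 × 0.02654
P(6) = 0.01204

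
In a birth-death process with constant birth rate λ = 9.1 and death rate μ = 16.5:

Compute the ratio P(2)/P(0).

For constant rates: P(n)/P(0) = (λ/μ)^n
P(2)/P(0) = (9.1/16.5)^2 = 0.5515^2 = 0.3042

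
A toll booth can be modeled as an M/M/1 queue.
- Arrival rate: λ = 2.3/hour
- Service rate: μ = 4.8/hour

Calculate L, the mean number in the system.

ρ = λ/μ = 2.3/4.8 = 0.4792
For M/M/1: L = λ/(μ-λ)
L = 2.3/(4.8-2.3) = 2.3/2.50
L = 0.9200 vehicles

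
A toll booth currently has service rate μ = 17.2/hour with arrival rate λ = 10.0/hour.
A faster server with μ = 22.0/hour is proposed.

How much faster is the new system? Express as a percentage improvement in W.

System 1: ρ₁ = 10.0/17.2 = 0.5814, W₁ = 1/(17.2-10.0) = 0.13889
System 2: ρ₂ = 10.0/22.0 = 0.4545, W₂ = 1/(22.0-10.0) = 0.083333
Improvement: (W₁-W₂)/W₁ = (0.13889-0.083333)/0.13889 = 40.00%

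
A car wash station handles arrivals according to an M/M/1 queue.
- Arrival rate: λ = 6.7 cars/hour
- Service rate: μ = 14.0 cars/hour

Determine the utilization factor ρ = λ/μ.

Server utilization: ρ = λ/μ
ρ = 6.7/14.0 = 0.4786
The server is busy 47.86% of the time.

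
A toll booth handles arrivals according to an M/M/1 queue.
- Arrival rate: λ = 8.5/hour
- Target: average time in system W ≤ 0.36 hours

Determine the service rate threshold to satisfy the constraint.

For M/M/1: W = 1/(μ-λ)
Need W ≤ 0.36, so 1/(μ-λ) ≤ 0.36
μ - λ ≥ 1/0.36 = 2.7778
μ ≥ 8.5 + 2.7778 = 11.2778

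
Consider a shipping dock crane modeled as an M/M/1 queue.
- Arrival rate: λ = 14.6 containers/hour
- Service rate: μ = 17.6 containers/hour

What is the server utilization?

Server utilization: ρ = λ/μ
ρ = 14.6/17.6 = 0.8295
The server is busy 82.95% of the time.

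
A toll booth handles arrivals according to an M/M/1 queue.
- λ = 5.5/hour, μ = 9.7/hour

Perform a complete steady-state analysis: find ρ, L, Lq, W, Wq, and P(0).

Step 1: ρ = λ/μ = 5.5/9.7 = 0.5670
Step 2: L = λ/(μ-λ) = 5.5/4.20 = 1.3095
Step 3: Lq = λ²/(μ(μ-λ)) = 30.25/(9.7×4.20) = 0.7425
Step 4: W = 1/(μ-λ) = 1/4.20 = 0.2381
Step 5: Wq = λ/(μ(μ-λ)) = 5.5/(9.7×4.20) = 0.1350
Step 6: P(0) = 1-ρ = 0.4330
Verify: L = λW = 5.5×0.2381 = 1.3095 ✔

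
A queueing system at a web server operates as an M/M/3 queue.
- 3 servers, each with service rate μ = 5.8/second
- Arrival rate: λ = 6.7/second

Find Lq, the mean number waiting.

Traffic intensity: ρ = λ/(cμ) = 6.7/(3×5.8) = 0.3851
Since ρ = 0.3851 < 1, system is stable.
Offered load a = λ/μ = cρ = 6.7/5.8 = 1.1552
P₀ = [ Σₙ₌₀^2 aⁿ/n! + a^3/(3!(1-ρ)) ]⁻¹
Σ = a^0/0! + a^1/1! + a^2/2! = 1.0000 + 1.1552 + 0.6672 = 2.8224
a^3/(3!(1-ρ)) = 1.5415/(6 × 0.6149) = 0.4178
P₀ = 1/(2.8224 + 0.4178) = 0.3086
Lq = P₀·a^3·ρ / (3!(1-ρ)²) = 0.30863 × 1.5415 × 0.38506 / (6 × 0.37815) = 0.08074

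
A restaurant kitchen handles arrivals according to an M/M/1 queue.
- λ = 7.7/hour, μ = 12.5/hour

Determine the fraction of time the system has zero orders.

ρ = λ/μ = 7.7/12.5 = 0.6160
P(0) = 1 - ρ = 1 - 0.6160 = 0.3840
The server is idle 38.40% of the time.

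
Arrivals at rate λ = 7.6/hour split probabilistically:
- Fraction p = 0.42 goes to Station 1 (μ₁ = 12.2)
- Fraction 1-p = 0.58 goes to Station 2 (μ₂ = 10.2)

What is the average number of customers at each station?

Effective rates: λ₁ = 7.6×0.42 = 3.192, λ₂ = 7.6×0.58 = 4.408
Station 1: ρ₁ = 3.192/12.2 = 0.26164, L₁ = ρ₁/(1-ρ₁) = 0.26164/(1-0.26164) = 0.3544
Station 2: ρ₂ = 4.408/10.2 = 0.4321569, L₂ = ρ₂/(1-ρ₂) = 0.4321569/(1-0.4321569) = 0.7610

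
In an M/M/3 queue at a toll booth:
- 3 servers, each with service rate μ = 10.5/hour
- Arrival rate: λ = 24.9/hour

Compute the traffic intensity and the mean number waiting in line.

Traffic intensity: ρ = λ/(cμ) = 24.9/(3×10.5) = 0.7905
Since ρ = 0.7905 < 1, system is stable.
Offered load a = λ/μ = cρ = 24.9/10.5 = 2.3714
P₀ = [ Σₙ₌₀^2 aⁿ/n! + a^3/(3!(1-ρ)) ]⁻¹
Σ = a^0/0! + a^1/1! + a^2/2! = 1.00000 + 2.37143 + 2.81184 = 6.1833
a^3/(3!(1-ρ)) = 13.3361/(6 × 0.209524) = 10.6083
P₀ = 1/(6.1833 + 10.6083) = 0.05955
Lq = P₀·a^3·ρ / (3!(1-ρ)²) = 0.059554 × 13.3361 × 0.79048 / (6 × 0.043900) = 2.3835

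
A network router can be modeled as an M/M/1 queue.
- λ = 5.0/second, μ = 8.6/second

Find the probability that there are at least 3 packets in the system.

ρ = λ/μ = 5.0/8.6 = 0.5814
P(N ≥ n) = ρⁿ
P(N ≥ 3) = 0.5814^3
P(N ≥ 3) = 0.1965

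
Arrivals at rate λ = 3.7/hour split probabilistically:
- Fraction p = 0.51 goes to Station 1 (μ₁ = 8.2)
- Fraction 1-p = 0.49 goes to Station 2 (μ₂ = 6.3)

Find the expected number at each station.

Effective rates: λ₁ = 3.7×0.51 = 1.887, λ₂ = 3.7×0.49 = 1.813
Station 1: ρ₁ = 1.887/8.2 = 0.2301, L₁ = ρ₁/(1-ρ₁) = 0.2301/(1-0.2301) = 0.2989
Station 2: ρ₂ = 1.813/6.3 = 0.2878, L₂ = ρ₂/(1-ρ₂) = 0.2878/(1-0.2878) = 0.4041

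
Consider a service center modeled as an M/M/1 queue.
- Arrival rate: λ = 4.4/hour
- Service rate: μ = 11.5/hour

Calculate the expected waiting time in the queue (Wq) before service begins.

First, compute utilization: ρ = λ/μ = 4.4/11.5 = 0.3826
For M/M/1: Wq = λ/(μ(μ-λ))
Wq = 4.4/(11.5 × (11.5-4.4))
Wq = 4.4/(11.5 × 7.10)
Wq = 0.05389 hours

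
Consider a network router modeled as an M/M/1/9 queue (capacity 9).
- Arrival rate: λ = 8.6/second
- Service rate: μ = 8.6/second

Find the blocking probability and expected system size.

ρ = λ/μ = 8.6/8.6 = 1 exactly.
With ρ = 1 the usual (1-ρ)/(1-ρ^(K+1)) form is 0/0; instead every state 0..K is equally likely.
P₀ = 1/(K+1) = 1/10 = 0.1000
P_K = P₀×ρ^K = P₀ = 0.1000
Blocking probability P_9 = 0.1000 (10.00%)
L = K/2 = 9/2 = 4.5000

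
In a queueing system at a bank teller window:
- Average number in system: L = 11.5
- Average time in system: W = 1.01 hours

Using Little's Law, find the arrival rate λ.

Little's Law: L = λW, so λ = L/W
λ = 11.5/1.01 = 11.3861 transactions/hour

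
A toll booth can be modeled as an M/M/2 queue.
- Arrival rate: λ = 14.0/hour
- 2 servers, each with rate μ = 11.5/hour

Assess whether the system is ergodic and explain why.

Stability requires ρ = λ/(cμ) < 1
ρ = 14.0/(2 × 11.5) = 14.0/23.00 = 0.6087
Since 0.6087 < 1, the system is STABLE.
The servers are busy 60.87% of the time.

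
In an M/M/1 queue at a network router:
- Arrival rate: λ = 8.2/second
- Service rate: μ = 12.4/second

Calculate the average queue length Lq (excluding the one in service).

ρ = λ/μ = 8.2/12.4 = 0.6613
For M/M/1: Lq = λ²/(μ(μ-λ))
Lq = 67.24/(12.4 × 4.20)
Lq = 1.2911 packets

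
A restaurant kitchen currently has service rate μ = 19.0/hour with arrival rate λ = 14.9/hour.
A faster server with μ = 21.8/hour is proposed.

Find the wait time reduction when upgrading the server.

System 1: ρ₁ = 14.9/19.0 = 0.7842, W₁ = 1/(19.0-14.9) = 0.24390
System 2: ρ₂ = 14.9/21.8 = 0.6835, W₂ = 1/(21.8-14.9) = 0.14493
Improvement: (W₁-W₂)/W₁ = (0.24390-0.14493)/0.24390 = 40.58%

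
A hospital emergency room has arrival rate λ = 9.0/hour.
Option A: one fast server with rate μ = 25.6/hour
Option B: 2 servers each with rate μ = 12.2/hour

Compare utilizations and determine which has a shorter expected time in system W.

Option A: single server μ = 25.6 (M/M/1)
  ρ_A = 9.0/25.6 = 0.3516
  W_A = 1/(μ-λ) = 1/(25.6-9.0) = 1/16.60 = 0.06024

Option B: 2 servers μ = 12.2 (M/M/2)
  ρ_B = λ/(cμ) = 9.0/(2×12.2) = 0.3689
  Offered load a = λ/μ = cρ = 9.0/12.2 = 0.7377
  P₀ = [ Σₙ₌₀^1 aⁿ/n! + a^2/(2!(1-ρ)) ]⁻¹
  Σ = a^0/0! + a^1/1! = 1.0000 + 0.7377 = 1.7377
  a^2/(2!(1-ρ)) = 0.54421/(2 × 0.63115) = 0.4311
  P₀ = 1/(1.7377 + 0.4311) = 0.4611
  Lq = P₀·a^2·ρ / (2!(1-ρ)²) = 0.4611 × 0.5442 × 0.3689 / (2 × 0.3983) = 0.1162
  Wq_B = Lq/λ = 0.1162/9.0 = 0.01291
  W_B = Wq_B + 1/μ = 0.01291 + 0.08197 = 0.09488

Since W_A = 0.06024 < W_B = 0.09488, Option A (single fast server) has the shorter time in system.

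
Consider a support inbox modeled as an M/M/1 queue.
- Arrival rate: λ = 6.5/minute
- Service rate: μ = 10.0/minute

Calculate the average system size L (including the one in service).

ρ = λ/μ = 6.5/10.0 = 0.6500
For M/M/1: L = λ/(μ-λ)
L = 6.5/(10.0-6.5) = 6.5/3.50
L = 1.8571 emails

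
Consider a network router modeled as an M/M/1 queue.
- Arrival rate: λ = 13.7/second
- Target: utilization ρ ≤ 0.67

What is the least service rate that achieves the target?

ρ = λ/μ, so μ = λ/ρ
μ ≥ 13.7/0.67 = 20.4478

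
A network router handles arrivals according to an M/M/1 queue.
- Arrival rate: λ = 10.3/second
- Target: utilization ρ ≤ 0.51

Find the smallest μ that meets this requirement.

ρ = λ/μ, so μ = λ/ρ
μ ≥ 10.3/0.51 = 20.1961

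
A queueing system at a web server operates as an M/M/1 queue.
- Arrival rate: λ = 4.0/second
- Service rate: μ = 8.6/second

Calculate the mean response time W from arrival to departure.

First, compute utilization: ρ = λ/μ = 4.0/8.6 = 0.4651
For M/M/1: W = 1/(μ-λ)
W = 1/(8.6-4.0) = 1/4.60
W = 0.2174 seconds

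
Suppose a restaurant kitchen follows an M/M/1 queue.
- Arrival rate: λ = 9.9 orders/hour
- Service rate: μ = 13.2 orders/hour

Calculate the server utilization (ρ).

Server utilization: ρ = λ/μ
ρ = 9.9/13.2 = 0.7500
The server is busy 75.00% of the time.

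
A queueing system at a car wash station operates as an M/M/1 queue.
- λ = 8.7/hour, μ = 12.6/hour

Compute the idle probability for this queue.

ρ = λ/μ = 8.7/12.6 = 0.6905
P(0) = 1 - ρ = 1 - 0.6905 = 0.3095
The server is idle 30.95% of the time.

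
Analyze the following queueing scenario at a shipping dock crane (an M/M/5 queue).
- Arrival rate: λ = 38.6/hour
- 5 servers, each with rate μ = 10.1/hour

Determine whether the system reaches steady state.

Stability requires ρ = λ/(cμ) < 1
ρ = 38.6/(5 × 10.1) = 38.6/50.50 = 0.7644
Since 0.7644 < 1, the system is STABLE.
The servers are busy 76.44% of the time.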